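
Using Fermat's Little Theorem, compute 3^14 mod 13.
By Fermat: 3^{12} ≡ 1 mod 13. So 3^{14} = 3^{12} · 3^{2} ≡ 3^{2} ≡ 9 mod 13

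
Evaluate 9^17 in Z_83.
By repeated squaring mod 83: 9^{1}≡9, 9^{2}≡81, 9^{4}≡4, 9^{8}≡16, 9^{16}≡7. Then 9^{17} = 9^{16+1} ≡ 7 × 9 ≡ 63 mod 83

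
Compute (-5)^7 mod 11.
By repeated squaring (mod 11): (-5)^{1}≡6, (-5)^{2}≡3, (-5)^{4}≡9. Then (-5)^{7} = (-5)^{4+2+1} ≡ 9 × 3 × 6 ≡ 8 (mod 11)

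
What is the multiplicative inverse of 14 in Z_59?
Since 59 is prime, by Fermat 14^(-1) ≡ 14^{57} ≡ 38 (mod 59). Verify: 14 × 38 = 532 ≡ 1 (mod 59)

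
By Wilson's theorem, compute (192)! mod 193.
By Wilson's theorem, (192)! ≡ -1 ≡ 192 mod 193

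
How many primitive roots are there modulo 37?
There are φ(37-1) = φ(36) = 12 primitive roots modulo 37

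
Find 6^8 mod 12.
By repeated squaring mod 12: 6^{1}≡6, 6^{2}≡0, 6^{4}≡0, 6^{8}≡0. So 6^{8} ≡ 0 mod 12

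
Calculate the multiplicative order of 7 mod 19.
Powers of 7 mod 19: 7^1≡7, 7^2≡11, 7^3≡1. So the order of 7 is 3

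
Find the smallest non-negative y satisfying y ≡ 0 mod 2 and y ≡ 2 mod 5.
M = 2 × 5 = 10. M₁ = 5, y₁ ≡ 1 mod 2. M₂ = 2, y₂ ≡ 3 mod 5. y = 0×5×1 + 2×2×3 ≡ 2 mod 10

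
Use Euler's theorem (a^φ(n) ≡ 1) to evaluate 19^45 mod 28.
By Euler: 19^{12} ≡ 1 (mod 28) since gcd(19, 28) = 1. 45 = 3×12 + 9. So 19^{45} ≡ 19^{9} ≡ 27 (mod 28)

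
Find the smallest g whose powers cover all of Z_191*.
g = 19. Powers: [19, 170, 174, 59, 166, 98, 143, 43, ...] generates all 190 non-zero residues.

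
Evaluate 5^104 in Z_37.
Using Fermat: 5^{36} ≡ 1 mod 37. 104 ≡ 32 mod 36. So 5^{104} ≡ 5^{32} ≡ 9 mod 37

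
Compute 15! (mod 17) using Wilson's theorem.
(16)! = (15)! × (16) ≡ -1 (mod 17). So (15)! ≡ -1 × (16)^(-1) ≡ (-1)×(-1) = 1 (mod 17)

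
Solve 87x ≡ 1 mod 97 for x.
Since 97 is prime, by Fermat 87^(-1) ≡ 87^{95} ≡ 29 mod 97. Verify: 87 × 29 = 2523 ≡ 1 mod 97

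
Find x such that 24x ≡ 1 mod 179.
Since 179 is prime, by Fermat 24^(-1) ≡ 24^{177} ≡ 97 mod 179. Verify: 24 × 97 = 2328 ≡ 1 mod 179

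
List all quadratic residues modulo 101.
QRs mod 101: {1, 4, 5, 6, 9, 13, 14, 16, 17, 19, 20, 21, 22, 23, 24, 25, 30, 31, 33, 36, 37, 43, 45, 47, 49, 52, 54, 56, 58, 64, 65, 68, 70, 71, 76, 77, 78, 79, 80, 81, 82, 84, 85, 87, 88, 92, 95, 96, 97, 100}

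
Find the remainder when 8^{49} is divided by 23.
By Fermat: 8^{22} ≡ 1 mod 23. 49 = 2×22 + 5. So 8^{49} ≡ 8^{5} ≡ 16 mod 23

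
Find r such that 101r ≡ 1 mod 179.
Since 179 is prime, by Fermat 101^(-1) ≡ 101^{177} ≡ 39 mod 179. Verify: 101 × 39 = 3939 ≡ 1 mod 179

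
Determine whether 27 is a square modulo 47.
By Euler's criterion: 27^{23} ≡ 1 mod 47. Since this equals 1, 27 is a QR.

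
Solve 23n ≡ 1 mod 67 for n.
Since 67 is prime, by Fermat 23^(-1) ≡ 23^{65} ≡ 35 mod 67. Verify: 23 × 35 = 805 ≡ 1 mod 67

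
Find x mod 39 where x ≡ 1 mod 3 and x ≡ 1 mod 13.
M = 3 × 13 = 39. M₁ = 13, y₁ ≡ 1 mod 3. M₂ = 3, y₂ ≡ 9 mod 13. x = 1×13×1 + 1×3×9 ≡ 1 mod 39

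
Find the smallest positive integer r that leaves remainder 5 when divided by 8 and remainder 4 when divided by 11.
M = 8 × 11 = 88. M₁ = 11, y₁ ≡ 3 mod 8. M₂ = 8, y₂ ≡ 7 mod 11. r = 5×11×3 + 4×8×7 ≡ 37 mod 88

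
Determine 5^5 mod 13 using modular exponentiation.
By repeated squaring mod 13: 5^{1}≡5, 5^{2}≡12, 5^{4}≡1. Then 5^{5} = 5^{4+1} ≡ 1 × 5 ≡ 5 mod 13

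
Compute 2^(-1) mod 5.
Since 5 is prime, by Fermat 2^(-1) ≡ 2^{3} ≡ 3 mod 5. Verify: 2 × 3 = 6 ≡ 1 mod 5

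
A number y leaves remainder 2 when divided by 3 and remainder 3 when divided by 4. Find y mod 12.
M = 3 × 4 = 12. M₁ = 4, y₁ ≡ 1 mod 3. M₂ = 3, y₂ ≡ 3 mod 4. y = 2×4×1 + 3×3×3 ≡ 11 mod 12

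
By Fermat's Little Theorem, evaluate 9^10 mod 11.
By Fermat's Little Theorem, 9^{10} ≡ 1 mod 11 since 11 is prime and gcd(9, 11) = 1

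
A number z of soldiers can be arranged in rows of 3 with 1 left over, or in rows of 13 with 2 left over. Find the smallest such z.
M = 3 × 13 = 39. M₁ = 13, y₁ ≡ 1 (mod 3). M₂ = 3, y₂ ≡ 9 (mod 13). z = 1×13×1 + 2×3×9 ≡ 28 (mod 39)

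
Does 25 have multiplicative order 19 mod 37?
Powers of 25 mod 37: 25^1≡25, 25^2≡33, 25^3≡11, 25^4≡16, 25^5≡30, 25^6≡10, 25^7≡28, 25^8≡34, 25^9≡36, 25^10≡12, 25^11≡4, 25^12≡26, 25^13≡21, 25^14≡7, 25^15≡27, 25^16≡9, 25^17≡3, 25^18≡1. Already 25^18≡1, so the order is 18 < 19. No, the actual order is 18.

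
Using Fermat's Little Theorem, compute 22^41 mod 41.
By Fermat: 22^{40} ≡ 1 (mod 41). So 22^{41} = 22^{40} · 22^{1} ≡ 22^{1} ≡ 22 (mod 41)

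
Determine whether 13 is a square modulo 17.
By Euler's criterion: 13^{8} ≡ 1 (mod 17). Since this equals 1, 13 is a QR.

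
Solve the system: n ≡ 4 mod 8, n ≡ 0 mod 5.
M = 8 × 5 = 40. M₁ = 5, y₁ ≡ 5 mod 8. M₂ = 8, y₂ ≡ 2 mod 5. n = 4×5×5 + 0×8×2 ≡ 20 mod 40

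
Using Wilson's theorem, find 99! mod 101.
(100)! = (99)! × (100) ≡ -1 mod 101. So (99)! ≡ -1 × (100)^(-1) ≡ (-1)×(-1) = 1 mod 101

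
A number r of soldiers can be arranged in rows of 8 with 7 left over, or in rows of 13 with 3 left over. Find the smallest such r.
M = 8 × 13 = 104. M₁ = 13, y₁ ≡ 5 mod 8. M₂ = 8, y₂ ≡ 5 mod 13. r = 7×13×5 + 3×8×5 ≡ 55 mod 104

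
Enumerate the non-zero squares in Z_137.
Quadratic residues modulo 137: {1, 2, 4, 7, 8, 9, 11, 14, 15, 16, 17, 18, 19, 22, 25, 28, 30, 32, 34, 36, 37, 38, 39, 44, 49, 50, 56, 59, 60, 61, 63, 64, 65, 68, 69, 72, 73, 74, 76, 77, 78, 81, 87, 88, 93, 98, 99, 100, 101, 103, 105, 107, 109, 112, 115, 118, 119, 120, 121, 122, 123, 126, 128, 129, 130, 133, 135, 136}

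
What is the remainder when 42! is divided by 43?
By Wilson's theorem, (42)! ≡ -1 ≡ 42 mod 43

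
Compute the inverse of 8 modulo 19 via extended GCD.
Extended GCD: 8(-7) + 19(3) = 1. So 8^(-1) ≡ -7 ≡ 12 (mod 19). Verify: 8 × 12 = 96 ≡ 1 (mod 19)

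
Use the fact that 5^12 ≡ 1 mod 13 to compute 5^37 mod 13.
By Fermat: 5^{12} ≡ 1 mod 13. 37 = 3×12 + 1. So 5^{37} ≡ 5^{1} ≡ 5 mod 13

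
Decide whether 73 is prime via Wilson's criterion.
(72)! mod 73 = 72. Since 72 ≡ -1 mod 73, 73 is prime.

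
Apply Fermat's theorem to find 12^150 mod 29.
By Fermat: 12^{28} ≡ 1 mod 29. 150 = 5×28 + 10. So 12^{150} ≡ 12^{10} ≡ 28 mod 29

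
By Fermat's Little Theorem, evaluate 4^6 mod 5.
By Fermat: 4^{4} ≡ 1 mod 5. So 4^{6} = 4^{4} · 4^{2} ≡ 4^{2} ≡ 1 mod 5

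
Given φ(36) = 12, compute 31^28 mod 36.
By Euler: 31^{12} ≡ 1 (mod 36) since gcd(31, 36) = 1. 28 = 2×12 + 4. So 31^{28} ≡ 31^{4} ≡ 13 (mod 36)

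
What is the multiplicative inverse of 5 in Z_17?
Since 17 is prime, by Fermat 5^(-1) ≡ 5^{15} ≡ 7 mod 17. Verify: 5 × 7 = 35 ≡ 1 mod 17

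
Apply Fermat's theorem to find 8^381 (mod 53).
By Fermat: 8^{52} ≡ 1 (mod 53). 381 ≡ 17 (mod 52). So 8^{381} ≡ 8^{17} ≡ 27 (mod 53)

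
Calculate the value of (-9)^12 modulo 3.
By repeated squaring (mod 3): (-9)^{1}≡0, (-9)^{2}≡0, (-9)^{4}≡0, (-9)^{8}≡0. Then (-9)^{12} = (-9)^{8+4} ≡ 0 × 0 ≡ 0 (mod 3)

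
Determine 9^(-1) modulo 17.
Since 17 is prime, by Fermat 9^(-1) ≡ 9^{15} ≡ 2 mod 17. Verify: 9 × 2 = 18 ≡ 1 mod 17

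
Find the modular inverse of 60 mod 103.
Since 103 is prime, by Fermat 60^(-1) ≡ 60^{101} ≡ 91 mod 103. Verify: 60 × 91 = 5460 ≡ 1 mod 103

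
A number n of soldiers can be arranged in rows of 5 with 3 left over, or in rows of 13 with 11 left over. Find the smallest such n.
M = 5 × 13 = 65. M₁ = 13, y₁ ≡ 2 mod 5. M₂ = 5, y₂ ≡ 8 mod 13. n = 3×13×2 + 11×5×8 ≡ 63 mod 65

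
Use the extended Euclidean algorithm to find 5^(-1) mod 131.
Extended GCD: 5(-26) + 131(1) = 1. So 5^(-1) ≡ -26 ≡ 105 mod 131. Verify: 5 × 105 = 525 ≡ 1 mod 131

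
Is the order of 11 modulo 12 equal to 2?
Powers of 11 mod 12: 11^1≡11, 11^2≡1. First k with 11^k≡1 is k=2. Yes, ord_12(11) = 2.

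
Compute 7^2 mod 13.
7^{2} = 49 ≡ 10 mod 13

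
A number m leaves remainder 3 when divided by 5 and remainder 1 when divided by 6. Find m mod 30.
M = 5 × 6 = 30. M₁ = 6, y₁ ≡ 1 mod 5. M₂ = 5, y₂ ≡ 5 mod 6. m = 3×6×1 + 1×5×5 ≡ 13 mod 30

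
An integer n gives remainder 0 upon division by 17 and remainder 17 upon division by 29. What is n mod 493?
M = 17 × 29 = 493. M₁ = 29, y₁ ≡ 10 mod 17. M₂ = 17, y₂ ≡ 12 mod 29. n = 0×29×10 + 17×17×12 ≡ 17 mod 493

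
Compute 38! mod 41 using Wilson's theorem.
(40)! = (38)! × (39) × (40) ≡ -1 mod 41. So (38)! ≡ -1 × [(40)(39)]^(-1) ≡ 20 mod 41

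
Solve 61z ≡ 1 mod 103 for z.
Since 103 is prime, by Fermat 61^(-1) ≡ 61^{101} ≡ 76 mod 103. Verify: 61 × 76 = 4636 ≡ 1 mod 103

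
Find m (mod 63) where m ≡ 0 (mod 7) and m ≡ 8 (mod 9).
M = 7 × 9 = 63. M₁ = 9, y₁ ≡ 4 (mod 7). M₂ = 7, y₂ ≡ 4 (mod 9). m = 0×9×4 + 8×7×4 ≡ 35 (mod 63)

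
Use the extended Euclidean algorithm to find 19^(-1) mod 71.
Extended GCD: 19(15) + 71(-4) = 1. So 19^(-1) ≡ 15 (mod 71). Verify: 19 × 15 = 285 ≡ 1 (mod 71)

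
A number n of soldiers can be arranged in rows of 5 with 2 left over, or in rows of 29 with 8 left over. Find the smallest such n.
M = 5 × 29 = 145. M₁ = 29, y₁ ≡ 4 (mod 5). M₂ = 5, y₂ ≡ 6 (mod 29). n = 2×29×4 + 8×5×6 ≡ 37 (mod 145)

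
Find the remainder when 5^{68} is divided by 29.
By Fermat: 5^{28} ≡ 1 (mod 29). 68 = 2×28 + 12. So 5^{68} ≡ 5^{12} ≡ 7 (mod 29)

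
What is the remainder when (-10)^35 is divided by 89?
By repeated squaring mod 89: (-10)^{1}≡79, (-10)^{2}≡11, (-10)^{4}≡32, (-10)^{8}≡45, (-10)^{16}≡67, (-10)^{32}≡39. Then (-10)^{35} = (-10)^{32+2+1} ≡ 39 × 11 × 79 ≡ 71 mod 89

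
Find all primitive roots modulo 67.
There are φ(66) = 20 primitive roots mod 67: {2, 7, 11, 12, 13, 18, 20, 28, 31, 32, 34, 41, 44, 46, 48, 50, 51, 57, 61, 63}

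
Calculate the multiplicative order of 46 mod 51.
Powers of 46 mod 51: 46^1≡46, 46^2≡25, 46^3≡28, 46^4≡13, 46^5≡37, 46^6≡19, 46^7≡7, 46^8≡16, 46^9≡22, 46^10≡43, 46^11≡40, 46^12≡4, 46^13≡31, 46^14≡49, 46^15≡10, 46^16≡1. Order = 16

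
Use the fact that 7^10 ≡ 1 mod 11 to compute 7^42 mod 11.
By Fermat: 7^{10} ≡ 1 mod 11. 42 = 4×10 + 2. So 7^{42} ≡ 7^{2} ≡ 5 mod 11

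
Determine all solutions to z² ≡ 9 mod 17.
The square roots of 9 mod 17 are 14 and 3. Verify: 14² = 196 ≡ 9 mod 17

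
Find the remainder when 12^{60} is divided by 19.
By Fermat: 12^{18} ≡ 1 mod 19. 60 = 3×18 + 6. So 12^{60} ≡ 12^{6} ≡ 1 mod 19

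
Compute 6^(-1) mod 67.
Since 67 is prime, by Fermat 6^(-1) ≡ 6^{65} ≡ 56 mod 67. Verify: 6 × 56 = 336 ≡ 1 mod 67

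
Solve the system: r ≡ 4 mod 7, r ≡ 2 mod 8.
M = 7 × 8 = 56. M₁ = 8, y₁ ≡ 1 mod 7. M₂ = 7, y₂ ≡ 7 mod 8. r = 4×8×1 + 2×7×7 ≡ 18 mod 56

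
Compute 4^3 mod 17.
4^{3} = 64 ≡ 13 (mod 17)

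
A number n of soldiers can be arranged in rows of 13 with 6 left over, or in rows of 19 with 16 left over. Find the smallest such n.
M = 13 × 19 = 247. M₁ = 19, y₁ ≡ 11 (mod 13). M₂ = 13, y₂ ≡ 3 (mod 19). n = 6×19×11 + 16×13×3 ≡ 149 (mod 247)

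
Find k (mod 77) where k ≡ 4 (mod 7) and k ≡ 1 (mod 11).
M = 7 × 11 = 77. M₁ = 11, y₁ ≡ 2 (mod 7). M₂ = 7, y₂ ≡ 8 (mod 11). k = 4×11×2 + 1×7×8 ≡ 67 (mod 77)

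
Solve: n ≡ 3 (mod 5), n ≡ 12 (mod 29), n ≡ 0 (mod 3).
M = 5 × 29 × 3 = 435. M₁ = 87, y₁ ≡ 3 (mod 5). M₂ = 15, y₂ ≡ 2 (mod 29). M₃ = 145, y₃ ≡ 1 (mod 3). n = 3×87×3 + 12×15×2 + 0×145×1 ≡ 273 (mod 435)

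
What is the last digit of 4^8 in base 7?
Using Fermat: 4^{6} ≡ 1 mod 7. 8 ≡ 2 mod 6. So 4^{8} ≡ 4^{2} ≡ 2 mod 7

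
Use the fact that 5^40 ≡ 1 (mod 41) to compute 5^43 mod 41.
By Fermat: 5^{40} ≡ 1 (mod 41). So 5^{43} = 5^{40} · 5^{3} ≡ 5^{3} ≡ 2 (mod 41)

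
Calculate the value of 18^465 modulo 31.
Using Fermat: 18^{30} ≡ 1 mod 31. 465 ≡ 15 mod 30. So 18^{465} ≡ 18^{15} ≡ 1 mod 31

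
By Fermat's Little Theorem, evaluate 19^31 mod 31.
By Fermat: 19^{30} ≡ 1 mod 31. So 19^{31} = 19^{30} · 19^{1} ≡ 19^{1} ≡ 19 mod 31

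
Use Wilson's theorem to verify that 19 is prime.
(18)! mod 19 = 18. Since this equals -1 (mod 19), Wilson confirms 19 is prime.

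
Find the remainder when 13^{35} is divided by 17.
By Fermat: 13^{16} ≡ 1 (mod 17). 35 = 2×16 + 3. So 13^{35} ≡ 13^{3} ≡ 4 (mod 17)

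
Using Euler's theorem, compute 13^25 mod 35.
By Euler: 13^{24} ≡ 1 (mod 35) since gcd(13, 35) = 1. 25 = 1×24 + 1. So 13^{25} ≡ 13^{1} ≡ 13 (mod 35)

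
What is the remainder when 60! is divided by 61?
By Wilson's theorem, (60)! ≡ -1 ≡ 60 mod 61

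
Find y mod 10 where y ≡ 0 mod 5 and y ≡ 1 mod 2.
M = 5 × 2 = 10. M₁ = 2, y₁ ≡ 3 mod 5. M₂ = 5, y₂ ≡ 1 mod 2. y = 0×2×3 + 1×5×1 ≡ 5 mod 10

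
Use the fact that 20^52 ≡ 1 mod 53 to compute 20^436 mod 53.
By Fermat: 20^{52} ≡ 1 mod 53. 436 ≡ 20 mod 52. So 20^{436} ≡ 20^{20} ≡ 47 mod 53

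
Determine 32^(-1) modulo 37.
Since 37 is prime, by Fermat 32^(-1) ≡ 32^{35} ≡ 22 mod 37. Verify: 32 × 22 = 704 ≡ 1 mod 37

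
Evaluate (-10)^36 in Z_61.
By repeated squaring (mod 61): (-10)^{1}≡51, (-10)^{2}≡39, (-10)^{4}≡57, (-10)^{8}≡16, (-10)^{16}≡12, (-10)^{32}≡22. Then (-10)^{36} = (-10)^{32+4} ≡ 22 × 57 ≡ 34 (mod 61)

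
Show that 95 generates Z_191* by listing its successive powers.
95^1, 95^2, ..., 95^{190} mod 191: [95, 48, 167, 12, 185, 3, 94, 144, 119, 36, 173, 9, 91, 50, 166, 108, 137, 27, 82, 150, 116, 133, 29, 81, 55, 68, 157, 17, 87, 52, 165, 13, 89, 51, 70, 156, 113, 39, 76, 153, 19, 86, 148, 117, 37, 77, 57, 67, 62, 160, 111, 40, 171, 10, 186, 98, 142, 120, 131, 30, 176, 103, 44, 169, 11, 90, 146, 118, 132, 125, 33, 79, 56, 163, 14, 184, 99, 46, 168, 107, 42, 170, 106, 138, 122, 130, 126, 128, 127, 32, 175, 8, 187, 2, 190, 96, 143, 24, 179, 6, 188, 97, 47, 72, 155, 18, 182, 100, 141, 25, 83, 54, 164, 109, 41, 75, 58, 162, 110, 136, 123, 34, 174, 104, 139, 26, 178, 102, 140, 121, 35, 78, 152, 115, 38, 172, 105, 43, 74, 154, 114, 134, 124, 129, 31, 80, 151, 20, 181, 5, 93, 49, 71, 60, 161, 15, 88, 147, 22, 180, 101, 45, 73, 59, 66, 158, 112, 135, 28, 177, 7, 92, 145, 23, 84, 149, 21, 85, 53, 69, 61, 65, 63, 64, 159, 16, 183, 4, 189, 1]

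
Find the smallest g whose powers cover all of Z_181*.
g = 2. Powers: [2, 4, 8, 16, 32, 64, 128, ...] generates all 180 non-zero residues.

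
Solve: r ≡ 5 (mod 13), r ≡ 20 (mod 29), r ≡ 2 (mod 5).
M = 13 × 29 × 5 = 1885. M₁ = 145, y₁ ≡ 7 (mod 13). M₂ = 65, y₂ ≡ 25 (mod 29). M₃ = 377, y₃ ≡ 3 (mod 5). r = 5×145×7 + 20×65×25 + 2×377×3 ≡ 252 (mod 1885)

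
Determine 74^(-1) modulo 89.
Since 89 is prime, by Fermat 74^(-1) ≡ 74^{87} ≡ 83 (mod 89). Verify: 74 × 83 = 6142 ≡ 1 (mod 89)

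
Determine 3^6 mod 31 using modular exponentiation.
By repeated squaring (mod 31): 3^{1}≡3, 3^{2}≡9, 3^{4}≡19. Then 3^{6} = 3^{4+2} ≡ 19 × 9 ≡ 16 (mod 31)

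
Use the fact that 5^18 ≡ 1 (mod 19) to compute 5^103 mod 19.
By Fermat: 5^{18} ≡ 1 (mod 19). 103 = 5×18 + 13. So 5^{103} ≡ 5^{13} ≡ 17 (mod 19)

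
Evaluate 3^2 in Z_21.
3^{2} = 9 ≡ 9 mod 21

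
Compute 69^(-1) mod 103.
Since 103 is prime, by Fermat 69^(-1) ≡ 69^{101} ≡ 3 mod 103. Verify: 69 × 3 = 207 ≡ 1 mod 103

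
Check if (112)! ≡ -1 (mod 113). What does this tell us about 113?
(112)! mod 113 = 112. Since this equals -1 (mod 113), Wilson confirms 113 is prime.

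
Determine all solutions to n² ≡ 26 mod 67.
The square roots of 26 mod 67 are 19 and 48. Verify: 19² = 361 ≡ 26 mod 67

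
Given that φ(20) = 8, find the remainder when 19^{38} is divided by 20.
By Euler: 19^{8} ≡ 1 mod 20 since gcd(19, 20) = 1. 38 = 4×8 + 6. So 19^{38} ≡ 19^{6} ≡ 1 mod 20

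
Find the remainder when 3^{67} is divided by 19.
By Fermat: 3^{18} ≡ 1 (mod 19). 67 = 3×18 + 13. So 3^{67} ≡ 3^{13} ≡ 14 (mod 19)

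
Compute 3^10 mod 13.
By repeated squaring mod 13: 3^{1}≡3, 3^{2}≡9, 3^{4}≡3, 3^{8}≡9. Then 3^{10} = 3^{8+2} ≡ 9 × 9 ≡ 3 mod 13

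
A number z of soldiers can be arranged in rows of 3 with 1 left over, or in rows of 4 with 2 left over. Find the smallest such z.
M = 3 × 4 = 12. M₁ = 4, y₁ ≡ 1 (mod 3). M₂ = 3, y₂ ≡ 3 (mod 4). z = 1×4×1 + 2×3×3 ≡ 10 (mod 12)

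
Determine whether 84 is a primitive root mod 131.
84^{13} ≡ 1 (mod 131) and 13 < 130, so ord_131(84) = 13 ≠ 130 and 84 is not a primitive root.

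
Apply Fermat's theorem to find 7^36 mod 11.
By Fermat: 7^{10} ≡ 1 mod 11. 36 = 3×10 + 6. So 7^{36} ≡ 7^{6} ≡ 4 mod 11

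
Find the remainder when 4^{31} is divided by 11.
By Fermat: 4^{10} ≡ 1 mod 11. 31 = 3×10 + 1. So 4^{31} ≡ 4^{1} ≡ 4 mod 11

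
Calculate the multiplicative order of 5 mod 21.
Powers of 5 mod 21: 5^1≡5, 5^2≡4, 5^3≡20, 5^4≡16, 5^5≡17, 5^6≡1. Order = 6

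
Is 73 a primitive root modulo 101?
ord_101(73) divides 100. For each prime q|100: 73^{50}≡100, 73^{20}≡95, none ≡ 1. So 73 has order 100 and is a primitive root mod 101.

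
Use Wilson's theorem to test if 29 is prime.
(28)! mod 29 = 28. Since 28 ≡ -1 (mod 29), 29 is prime.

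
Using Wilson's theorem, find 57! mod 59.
(58)! = (57)! × (58) ≡ -1 (mod 59). So (57)! ≡ -1 × (58)^(-1) ≡ (-1)×(-1) = 1 (mod 59)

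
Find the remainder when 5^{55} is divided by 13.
By Fermat: 5^{12} ≡ 1 (mod 13). 55 = 4×12 + 7. So 5^{55} ≡ 5^{7} ≡ 8 (mod 13)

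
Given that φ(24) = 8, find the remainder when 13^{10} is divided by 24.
By Euler: 13^{8} ≡ 1 mod 24 since gcd(13, 24) = 1. 10 = 1×8 + 2. So 13^{10} ≡ 13^{2} ≡ 1 mod 24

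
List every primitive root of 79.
There are φ(78) = 24 primitive roots mod 79: {3, 6, 7, 28, 29, 30, 34, 35, 37, 39, 43, 47, 48, 53, 54, 59, 60, 63, 66, 68, 70, 74, 75, 77}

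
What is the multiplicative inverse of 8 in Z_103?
Since 103 is prime, by Fermat 8^(-1) ≡ 8^{101} ≡ 13 mod 103. Verify: 8 × 13 = 104 ≡ 1 mod 103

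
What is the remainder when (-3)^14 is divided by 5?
Using Fermat: (-3)^{4} ≡ 1 mod 5. 14 ≡ 2 mod 4. So (-3)^{14} ≡ (-3)^{2} ≡ 4 mod 5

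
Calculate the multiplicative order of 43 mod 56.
Powers of 43 mod 56: 43^1≡43, 43^2≡1. ord_56(43) = 2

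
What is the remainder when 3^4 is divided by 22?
3^{4} = 81 ≡ 15 (mod 22)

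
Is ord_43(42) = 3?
Powers of 42 mod 43: 42^1≡42, 42^2≡1. Already 42^2≡1, so the order is 2 < 3. No, the actual order is 2.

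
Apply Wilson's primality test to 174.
(173)! mod 174 = 0. Since 0 ≢ -1 (mod 174), 174 is not prime.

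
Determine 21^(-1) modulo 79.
Since 79 is prime, by Fermat 21^(-1) ≡ 21^{77} ≡ 64 (mod 79). Verify: 21 × 64 = 1344 ≡ 1 (mod 79)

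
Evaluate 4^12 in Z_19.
By repeated squaring mod 19: 4^{1}≡4, 4^{2}≡16, 4^{4}≡9, 4^{8}≡5. Then 4^{12} = 4^{8+4} ≡ 5 × 9 ≡ 7 mod 19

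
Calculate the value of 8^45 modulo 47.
By repeated squaring (mod 47): 8^{1}≡8, 8^{2}≡17, 8^{4}≡7, 8^{8}≡2, 8^{16}≡4, 8^{32}≡16. Then 8^{45} = 8^{32+8+4+1} ≡ 16 × 2 × 7 × 8 ≡ 6 (mod 47)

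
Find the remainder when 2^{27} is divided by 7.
By Fermat: 2^{6} ≡ 1 mod 7. 27 = 4×6 + 3. So 2^{27} ≡ 2^{3} ≡ 1 mod 7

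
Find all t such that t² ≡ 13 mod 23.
The square roots of 13 mod 23 are 6 and 17. Verify: 6² = 36 ≡ 13 mod 23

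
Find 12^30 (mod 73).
By repeated squaring (mod 73): 12^{1}≡12, 12^{2}≡71, 12^{4}≡4, 12^{8}≡16, 12^{16}≡37. Then 12^{30} = 12^{16+8+4+2} ≡ 37 × 16 × 4 × 71 ≡ 9 (mod 73)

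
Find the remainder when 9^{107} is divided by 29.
By Fermat: 9^{28} ≡ 1 mod 29. 107 = 3×28 + 23. So 9^{107} ≡ 9^{23} ≡ 6 mod 29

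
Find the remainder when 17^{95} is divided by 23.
By Fermat: 17^{22} ≡ 1 mod 23. 95 = 4×22 + 7. So 17^{95} ≡ 17^{7} ≡ 20 mod 23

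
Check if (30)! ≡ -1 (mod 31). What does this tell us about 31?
(30)! mod 31 = 30. Since this equals -1 (mod 31), Wilson confirms 31 is prime.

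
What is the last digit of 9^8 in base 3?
By repeated squaring (mod 3): 9^{1}≡0, 9^{2}≡0, 9^{4}≡0, 9^{8}≡0. So 9^{8} ≡ 0 (mod 3)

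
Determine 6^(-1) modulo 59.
Since 59 is prime, by Fermat 6^(-1) ≡ 6^{57} ≡ 10 (mod 59). Verify: 6 × 10 = 60 ≡ 1 (mod 59)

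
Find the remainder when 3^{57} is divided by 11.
By Fermat: 3^{10} ≡ 1 (mod 11). 57 = 5×10 + 7. So 3^{57} ≡ 3^{7} ≡ 9 (mod 11)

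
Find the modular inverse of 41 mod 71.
Since 71 is prime, by Fermat 41^(-1) ≡ 41^{69} ≡ 26 mod 71. Verify: 41 × 26 = 1066 ≡ 1 mod 71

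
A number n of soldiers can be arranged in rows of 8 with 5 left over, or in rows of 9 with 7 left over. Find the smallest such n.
M = 8 × 9 = 72. M₁ = 9, y₁ ≡ 1 (mod 8). M₂ = 8, y₂ ≡ 8 (mod 9). n = 5×9×1 + 7×8×8 ≡ 61 (mod 72)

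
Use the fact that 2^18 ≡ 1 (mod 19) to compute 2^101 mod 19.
By Fermat: 2^{18} ≡ 1 (mod 19). 101 = 5×18 + 11. So 2^{101} ≡ 2^{11} ≡ 15 (mod 19)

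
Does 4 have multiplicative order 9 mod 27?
Powers of 4 mod 27: 4^1≡4, 4^2≡16, 4^3≡10, 4^4≡13, 4^5≡25, 4^6≡19, 4^7≡22, 4^8≡7, 4^9≡1. First k with 4^k≡1 is k=9. Yes, ord_27(4) = 9.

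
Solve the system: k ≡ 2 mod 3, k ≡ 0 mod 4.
M = 3 × 4 = 12. M₁ = 4, y₁ ≡ 1 mod 3. M₂ = 3, y₂ ≡ 3 mod 4. k = 2×4×1 + 0×3×3 ≡ 8 mod 12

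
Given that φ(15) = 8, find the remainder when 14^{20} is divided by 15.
By Euler: 14^{8} ≡ 1 mod 15 since gcd(14, 15) = 1. 20 = 2×8 + 4. So 14^{20} ≡ 14^{4} ≡ 1 mod 15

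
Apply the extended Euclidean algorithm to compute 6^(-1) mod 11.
Extended GCD: 6(2) + 11(-1) = 1. So 6^(-1) ≡ 2 (mod 11). Verify: 6 × 2 = 12 ≡ 1 (mod 11)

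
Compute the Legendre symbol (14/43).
(14/43) = 14^{21} mod 43 = 1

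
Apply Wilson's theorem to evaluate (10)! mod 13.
(12)! = (10)! × (11) × (12) ≡ -1 (mod 13). So (10)! ≡ -1 × [(12)(11)]^(-1) ≡ 6 (mod 13)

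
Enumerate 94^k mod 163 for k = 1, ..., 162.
94^1, 94^2, ..., 94^{162} mod 163: [94, 34, 99, 15, 106, 21, 18, 62, 123, 152, 107, 115, 52, 161, 138, 95, 128, 133, 114, 121, 127, 39, 80, 22, 112, 96, 59, 4, 50, 136, 70, 60, 98, 84, 72, 85, 3, 119, 102, 134, 45, 155, 63, 54, 23, 43, 130, 158, 19, 156, 157, 88, 122, 58, 73, 16, 37, 55, 117, 77, 66, 10, 125, 14, 12, 150, 82, 47, 17, 131, 89, 53, 92, 9, 31, 143, 76, 135, 139, 26, 162, 69, 129, 64, 148, 57, 142, 145, 101, 40, 11, 56, 48, 111, 2, 25, 68, 35, 30, 49, 42, 36, 124, 83, 141, 51, 67, 104, 159, 113, 27, 93, 103, 65, 79, 91, 78, 160, 44, 61, 29, 118, 8, 100, 109, 140, 120, 33, 5, 144, 7, 6, 75, 41, 105, 90, 147, 126, 108, 46, 86, 97, 153, 38, 149, 151, 13, 81, 116, 146, 32, 74, 110, 71, 154, 132, 20, 87, 28, 24, 137, 1]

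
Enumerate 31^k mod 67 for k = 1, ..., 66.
31^1, 31^2, ..., 31^{66} mod 67: [31, 23, 43, 60, 51, 40, 34, 49, 45, 55, 30, 59, 20, 17, 58, 56, 61, 15, 63, 10, 42, 29, 28, 64, 41, 65, 5, 21, 48, 14, 32, 54, 66, 36, 44, 24, 7, 16, 27, 33, 18, 22, 12, 37, 8, 47, 50, 9, 11, 6, 52, 4, 57, 25, 38, 39, 3, 26, 2, 62, 46, 19, 53, 35, 13, 1]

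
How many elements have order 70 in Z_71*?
A prime p has φ(p-1) primitive roots; here φ(70) = 24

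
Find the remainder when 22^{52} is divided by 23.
By Fermat: 22^{22} ≡ 1 (mod 23). 52 = 2×22 + 8. So 22^{52} ≡ 22^{8} ≡ 1 (mod 23)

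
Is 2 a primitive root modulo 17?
2^{8} ≡ 1 (mod 17) and 8 < 16, so ord_17(2) = 8 ≠ 16 and 2 is not a primitive root.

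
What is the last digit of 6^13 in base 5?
Using Fermat: 6^{4} ≡ 1 mod 5. 13 ≡ 1 mod 4. So 6^{13} ≡ 6^{1} ≡ 1 mod 5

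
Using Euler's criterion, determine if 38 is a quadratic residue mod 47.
By Euler's criterion: 38^{23} ≡ 46 (mod 47). Since this equals -1 (≡ 46), 38 is not a QR.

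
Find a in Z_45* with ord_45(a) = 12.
2 has order 12 mod 45 since 2^{12} ≡ 1 (mod 45) and no smaller power works.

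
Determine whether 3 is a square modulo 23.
By Euler's criterion: 3^{11} ≡ 1 mod 23. Since this equals 1, 3 is a QR.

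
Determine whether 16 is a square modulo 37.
By Euler's criterion: 16^{18} ≡ 1 (mod 37). Since this equals 1, 16 is a QR.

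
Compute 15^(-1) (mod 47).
Since 47 is prime, by Fermat 15^(-1) ≡ 15^{45} ≡ 22 (mod 47). Verify: 15 × 22 = 330 ≡ 1 (mod 47)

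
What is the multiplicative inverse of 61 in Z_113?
Since 113 is prime, by Fermat 61^(-1) ≡ 61^{111} ≡ 63 mod 113. Verify: 61 × 63 = 3843 ≡ 1 mod 113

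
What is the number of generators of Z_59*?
Number of primitive roots mod 59 = φ(p-1) = φ(58) = 28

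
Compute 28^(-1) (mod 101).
Since 101 is prime, by Fermat 28^(-1) ≡ 28^{99} ≡ 83 (mod 101). Verify: 28 × 83 = 2324 ≡ 1 (mod 101)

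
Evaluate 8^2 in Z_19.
8^{2} = 64 ≡ 7 (mod 19)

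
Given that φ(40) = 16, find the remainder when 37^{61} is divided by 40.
By Euler: 37^{16} ≡ 1 mod 40 since gcd(37, 40) = 1. 61 = 3×16 + 13. So 37^{61} ≡ 37^{13} ≡ 37 mod 40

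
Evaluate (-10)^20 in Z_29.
By repeated squaring (mod 29): (-10)^{1}≡19, (-10)^{2}≡13, (-10)^{4}≡24, (-10)^{8}≡25, (-10)^{16}≡16. Then (-10)^{20} = (-10)^{16+4} ≡ 16 × 24 ≡ 7 (mod 29)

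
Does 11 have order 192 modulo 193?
11^{64} ≡ 1 mod 193 and 64 < 192, so ord_193(11) = 64 ≠ 192 and 11 is not a primitive root.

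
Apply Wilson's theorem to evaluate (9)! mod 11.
(10)! = (9)! × (10) ≡ -1 (mod 11). So (9)! ≡ -1 × (10)^(-1) ≡ (-1)×(-1) = 1 (mod 11)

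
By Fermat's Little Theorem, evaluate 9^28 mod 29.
By Fermat's Little Theorem, 9^{28} ≡ 1 mod 29 since 29 is prime and gcd(9, 29) = 1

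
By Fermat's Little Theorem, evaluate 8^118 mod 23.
By Fermat: 8^{22} ≡ 1 mod 23. 118 = 5×22 + 8. So 8^{118} ≡ 8^{8} ≡ 4 mod 23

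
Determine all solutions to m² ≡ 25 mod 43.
The square roots of 25 mod 43 are 38 and 5. Verify: 38² = 1444 ≡ 25 mod 43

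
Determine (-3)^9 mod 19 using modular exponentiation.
By repeated squaring mod 19: (-3)^{1}≡16, (-3)^{2}≡9, (-3)^{4}≡5, (-3)^{8}≡6. Then (-3)^{9} = (-3)^{8+1} ≡ 6 × 16 ≡ 1 mod 19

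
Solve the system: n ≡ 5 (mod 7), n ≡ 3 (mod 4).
M = 7 × 4 = 28. M₁ = 4, y₁ ≡ 2 (mod 7). M₂ = 7, y₂ ≡ 3 (mod 4). n = 5×4×2 + 3×7×3 ≡ 19 (mod 28)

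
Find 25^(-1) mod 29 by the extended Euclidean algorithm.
Extended GCD: 25(7) + 29(-6) = 1. So 25^(-1) ≡ 7 mod 29. Verify: 25 × 7 = 175 ≡ 1 mod 29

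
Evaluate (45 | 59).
(45/59) = 45^{29} mod 59 = 1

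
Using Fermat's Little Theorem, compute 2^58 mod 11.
By Fermat: 2^{10} ≡ 1 mod 11. 58 = 5×10 + 8. So 2^{58} ≡ 2^{8} ≡ 3 mod 11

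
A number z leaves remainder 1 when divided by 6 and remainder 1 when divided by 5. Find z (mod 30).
M = 6 × 5 = 30. M₁ = 5, y₁ ≡ 5 (mod 6). M₂ = 6, y₂ ≡ 1 (mod 5). z = 1×5×5 + 1×6×1 ≡ 1 (mod 30)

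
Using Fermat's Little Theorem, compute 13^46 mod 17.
By Fermat: 13^{16} ≡ 1 (mod 17). 46 = 2×16 + 14. So 13^{46} ≡ 13^{14} ≡ 16 (mod 17)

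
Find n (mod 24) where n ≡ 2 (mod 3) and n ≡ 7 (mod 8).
M = 3 × 8 = 24. M₁ = 8, y₁ ≡ 2 (mod 3). M₂ = 3, y₂ ≡ 3 (mod 8). n = 2×8×2 + 7×3×3 ≡ 23 (mod 24)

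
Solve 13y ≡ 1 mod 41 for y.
Since 41 is prime, by Fermat 13^(-1) ≡ 13^{39} ≡ 19 mod 41. Verify: 13 × 19 = 247 ≡ 1 mod 41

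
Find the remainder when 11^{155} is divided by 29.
By Fermat: 11^{28} ≡ 1 mod 29. 155 = 5×28 + 15. So 11^{155} ≡ 11^{15} ≡ 18 mod 29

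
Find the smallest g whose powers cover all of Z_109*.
g = 6. For each prime q|108: 6^{54}≡108, 6^{36}≡63, none ≡ 1, so ord_109(6) = 108 and 6 is a primitive root.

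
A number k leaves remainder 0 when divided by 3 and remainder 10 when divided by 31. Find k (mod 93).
M = 3 × 31 = 93. M₁ = 31, y₁ ≡ 1 (mod 3). M₂ = 3, y₂ ≡ 21 (mod 31). k = 0×31×1 + 10×3×21 ≡ 72 (mod 93)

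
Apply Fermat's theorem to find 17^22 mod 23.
By Fermat's Little Theorem, 17^{22} ≡ 1 mod 23 since 23 is prime and gcd(17, 23) = 1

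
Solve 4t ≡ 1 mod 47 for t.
Since 47 is prime, by Fermat 4^(-1) ≡ 4^{45} ≡ 12 mod 47. Verify: 4 × 12 = 48 ≡ 1 mod 47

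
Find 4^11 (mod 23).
By repeated squaring (mod 23): 4^{1}≡4, 4^{2}≡16, 4^{4}≡3, 4^{8}≡9. Then 4^{11} = 4^{8+2+1} ≡ 9 × 16 × 4 ≡ 1 (mod 23)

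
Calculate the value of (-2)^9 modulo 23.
By repeated squaring (mod 23): (-2)^{1}≡21, (-2)^{2}≡4, (-2)^{4}≡16, (-2)^{8}≡3. Then (-2)^{9} = (-2)^{8+1} ≡ 3 × 21 ≡ 17 (mod 23)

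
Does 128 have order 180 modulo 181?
ord_181(128) divides 180. For each prime q|180: 128^{90}≡180, 128^{60}≡48, 128^{36}≡42, none ≡ 1. So 128 has order 180 and is a primitive root mod 181.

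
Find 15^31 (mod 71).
By repeated squaring (mod 71): 15^{1}≡15, 15^{2}≡12, 15^{4}≡2, 15^{8}≡4, 15^{16}≡16. Then 15^{31} = 15^{16+8+4+2+1} ≡ 16 × 4 × 2 × 12 × 15 ≡ 36 (mod 71)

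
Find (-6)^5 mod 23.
By repeated squaring mod 23: (-6)^{1}≡17, (-6)^{2}≡13, (-6)^{4}≡8. Then (-6)^{5} = (-6)^{4+1} ≡ 8 × 17 ≡ 21 mod 23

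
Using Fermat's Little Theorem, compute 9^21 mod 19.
By Fermat: 9^{18} ≡ 1 (mod 19). So 9^{21} = 9^{18} · 9^{3} ≡ 9^{3} ≡ 7 (mod 19)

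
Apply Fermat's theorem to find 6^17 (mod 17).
By Fermat: 6^{16} ≡ 1 (mod 17). So 6^{17} = 6^{16} · 6^{1} ≡ 6^{1} ≡ 6 (mod 17)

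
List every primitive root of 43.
There are φ(42) = 12 primitive roots mod 43: {3, 5, 12, 18, 19, 20, 26, 28, 29, 30, 33, 34}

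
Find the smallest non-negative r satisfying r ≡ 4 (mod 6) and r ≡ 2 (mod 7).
M = 6 × 7 = 42. M₁ = 7, y₁ ≡ 1 (mod 6). M₂ = 6, y₂ ≡ 6 (mod 7). r = 4×7×1 + 2×6×6 ≡ 16 (mod 42)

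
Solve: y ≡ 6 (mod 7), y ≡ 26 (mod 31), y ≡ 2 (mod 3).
M = 7 × 31 × 3 = 651. M₁ = 93, y₁ ≡ 4 (mod 7). M₂ = 21, y₂ ≡ 3 (mod 31). M₃ = 217, y₃ ≡ 1 (mod 3). y = 6×93×4 + 26×21×3 + 2×217×1 ≡ 398 (mod 651)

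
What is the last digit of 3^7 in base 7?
Using Fermat: 3^{6} ≡ 1 mod 7. 7 ≡ 1 mod 6. So 3^{7} ≡ 3^{1} ≡ 3 mod 7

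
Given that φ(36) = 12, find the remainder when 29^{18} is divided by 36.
By Euler: 29^{12} ≡ 1 (mod 36) since gcd(29, 36) = 1. 18 = 1×12 + 6. So 29^{18} ≡ 29^{6} ≡ 1 (mod 36)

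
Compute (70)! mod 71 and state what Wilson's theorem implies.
(70)! mod 71 = 70. Since this equals -1 mod 71, Wilson confirms 71 is prime.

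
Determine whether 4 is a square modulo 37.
By Euler's criterion: 4^{18} ≡ 1 mod 37. Since this equals 1, 4 is a QR.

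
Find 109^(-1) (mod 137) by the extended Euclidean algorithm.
Extended GCD: 109(44) + 137(-35) = 1. So 109^(-1) ≡ 44 (mod 137). Verify: 109 × 44 = 4796 ≡ 1 (mod 137)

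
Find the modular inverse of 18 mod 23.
Since 23 is prime, by Fermat 18^(-1) ≡ 18^{21} ≡ 9 (mod 23). Verify: 18 × 9 = 162 ≡ 1 (mod 23)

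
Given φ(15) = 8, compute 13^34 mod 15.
By Euler: 13^{8} ≡ 1 mod 15 since gcd(13, 15) = 1. 34 = 4×8 + 2. So 13^{34} ≡ 13^{2} ≡ 4 mod 15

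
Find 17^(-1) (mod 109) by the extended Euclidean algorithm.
Extended GCD: 17(-32) + 109(5) = 1. So 17^(-1) ≡ -32 ≡ 77 (mod 109). Verify: 17 × 77 = 1309 ≡ 1 (mod 109)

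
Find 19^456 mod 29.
Using Fermat: 19^{28} ≡ 1 mod 29. 456 ≡ 8 mod 28. So 19^{456} ≡ 19^{8} ≡ 25 mod 29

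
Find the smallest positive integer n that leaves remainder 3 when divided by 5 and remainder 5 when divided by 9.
M = 5 × 9 = 45. M₁ = 9, y₁ ≡ 4 mod 5. M₂ = 5, y₂ ≡ 2 mod 9. n = 3×9×4 + 5×5×2 ≡ 23 mod 45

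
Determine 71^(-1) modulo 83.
Since 83 is prime, by Fermat 71^(-1) ≡ 71^{81} ≡ 76 (mod 83). Verify: 71 × 76 = 5396 ≡ 1 (mod 83)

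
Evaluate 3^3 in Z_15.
3^{3} = 27 ≡ 12 (mod 15)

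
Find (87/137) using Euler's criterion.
(87/137) = 87^{68} mod 137 = 1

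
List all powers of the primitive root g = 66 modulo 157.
66^1, 66^2, ..., 66^{156} mod 157: [66, 117, 29, 30, 96, 56, 85, 115, 54, 110, 38, 153, 50, 3, 41, 37, 87, 90, 131, 11, 98, 31, 5, 16, 114, 145, 150, 9, 123, 111, 104, 113, 79, 33, 137, 93, 15, 48, 28, 121, 136, 27, 55, 19, 155, 25, 80, 99, 97, 122, 45, 144, 84, 49, 94, 81, 8, 57, 151, 75, 83, 140, 134, 52, 135, 118, 95, 147, 125, 86, 24, 14, 139, 68, 92, 106, 88, 156, 91, 40, 128, 127, 61, 101, 72, 42, 103, 47, 119, 4, 107, 154, 116, 120, 70, 67, 26, 146, 59, 126, 152, 141, 43, 12, 7, 148, 34, 46, 53, 44, 78, 124, 20, 64, 142, 109, 129, 36, 21, 130, 102, 138, 2, 132, 77, 58, 60, 35, 112, 13, 73, 108, 63, 76, 149, 100, 6, 82, 74, 17, 23, 105, 22, 39, 62, 10, 32, 71, 133, 143, 18, 89, 65, 51, 69, 1]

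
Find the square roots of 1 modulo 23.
The square roots of 1 mod 23 are 1 and 22. Verify: 1² = 1 ≡ 1 (mod 23)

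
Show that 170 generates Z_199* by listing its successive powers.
170^1, 170^2, ..., 170^{198} mod 199: [170, 45, 88, 35, 179, 182, 95, 31, 96, 2, 141, 90, 176, 70, 159, 165, 190, 62, 192, 4, 83, 180, 153, 140, 119, 131, 181, 124, 185, 8, 166, 161, 107, 81, 39, 63, 163, 49, 171, 16, 133, 123, 15, 162, 78, 126, 127, 98, 143, 32, 67, 47, 30, 125, 156, 53, 55, 196, 87, 64, 134, 94, 60, 51, 113, 106, 110, 193, 174, 128, 69, 188, 120, 102, 27, 13, 21, 187, 149, 57, 138, 177, 41, 5, 54, 26, 42, 175, 99, 114, 77, 155, 82, 10, 108, 52, 84, 151, 198, 29, 154, 111, 164, 20, 17, 104, 168, 103, 197, 58, 109, 23, 129, 40, 34, 9, 137, 7, 195, 116, 19, 46, 59, 80, 68, 18, 75, 14, 191, 33, 38, 92, 118, 160, 136, 36, 150, 28, 183, 66, 76, 184, 37, 121, 73, 72, 101, 56, 167, 132, 152, 169, 74, 43, 146, 144, 3, 112, 135, 65, 105, 139, 148, 86, 93, 89, 6, 25, 71, 130, 11, 79, 97, 172, 186, 178, 12, 50, 142, 61, 22, 158, 194, 145, 173, 157, 24, 100, 85, 122, 44, 117, 189, 91, 147, 115, 48, 1]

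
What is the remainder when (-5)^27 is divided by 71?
By repeated squaring (mod 71): (-5)^{1}≡66, (-5)^{2}≡25, (-5)^{4}≡57, (-5)^{8}≡54, (-5)^{16}≡5. Then (-5)^{27} = (-5)^{16+8+2+1} ≡ 5 × 54 × 25 × 66 ≡ 46 (mod 71)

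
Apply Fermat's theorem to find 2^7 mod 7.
By Fermat: 2^{6} ≡ 1 mod 7. So 2^{7} = 2^{6} · 2^{1} ≡ 2^{1} ≡ 2 mod 7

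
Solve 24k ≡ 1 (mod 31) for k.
Since 31 is prime, by Fermat 24^(-1) ≡ 24^{29} ≡ 22 (mod 31). Verify: 24 × 22 = 528 ≡ 1 (mod 31)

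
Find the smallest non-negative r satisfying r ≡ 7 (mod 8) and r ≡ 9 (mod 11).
M = 8 × 11 = 88. M₁ = 11, y₁ ≡ 3 (mod 8). M₂ = 8, y₂ ≡ 7 (mod 11). r = 7×11×3 + 9×8×7 ≡ 31 (mod 88)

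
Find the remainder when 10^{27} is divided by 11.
By Fermat: 10^{10} ≡ 1 mod 11. 27 = 2×10 + 7. So 10^{27} ≡ 10^{7} ≡ 10 mod 11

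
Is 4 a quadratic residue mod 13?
By Euler's criterion: 4^{6} ≡ 1 (mod 13). Since this equals 1, 4 is a QR.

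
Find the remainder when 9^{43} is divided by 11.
By Fermat: 9^{10} ≡ 1 (mod 11). 43 = 4×10 + 3. So 9^{43} ≡ 9^{3} ≡ 3 (mod 11)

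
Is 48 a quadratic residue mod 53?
By Euler's criterion: 48^{26} ≡ 52 mod 53. Since this equals -1 (≡ 52), 48 is not a QR.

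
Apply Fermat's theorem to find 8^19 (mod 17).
By Fermat: 8^{16} ≡ 1 (mod 17). So 8^{19} = 8^{16} · 8^{3} ≡ 8^{3} ≡ 2 (mod 17)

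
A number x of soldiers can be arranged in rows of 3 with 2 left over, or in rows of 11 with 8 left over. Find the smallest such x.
M = 3 × 11 = 33. M₁ = 11, y₁ ≡ 2 mod 3. M₂ = 3, y₂ ≡ 4 mod 11. x = 2×11×2 + 8×3×4 ≡ 8 mod 33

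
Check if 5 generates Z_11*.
5^{5} ≡ 1 mod 11 and 5 < 10, so ord_11(5) = 5 ≠ 10 and 5 is not a primitive root.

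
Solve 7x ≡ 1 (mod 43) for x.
Since 43 is prime, by Fermat 7^(-1) ≡ 7^{41} ≡ 37 (mod 43). Verify: 7 × 37 = 259 ≡ 1 (mod 43)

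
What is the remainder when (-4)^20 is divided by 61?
By repeated squaring (mod 61): (-4)^{1}≡57, (-4)^{2}≡16, (-4)^{4}≡12, (-4)^{8}≡22, (-4)^{16}≡57. Then (-4)^{20} = (-4)^{16+4} ≡ 57 × 12 ≡ 13 (mod 61)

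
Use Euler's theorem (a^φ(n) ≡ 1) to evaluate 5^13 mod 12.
By Euler: 5^{4} ≡ 1 (mod 12) since gcd(5, 12) = 1. 13 = 3×4 + 1. So 5^{13} ≡ 5^{1} ≡ 5 (mod 12)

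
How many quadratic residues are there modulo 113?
For prime 113, there are (p-1)/2 = (113-1)/2 = 56 quadratic residues (excluding 0).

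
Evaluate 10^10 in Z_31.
By repeated squaring (mod 31): 10^{1}≡10, 10^{2}≡7, 10^{4}≡18, 10^{8}≡14. Then 10^{10} = 10^{8+2} ≡ 14 × 7 ≡ 5 (mod 31)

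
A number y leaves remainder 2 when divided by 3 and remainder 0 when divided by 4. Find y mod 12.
M = 3 × 4 = 12. M₁ = 4, y₁ ≡ 1 mod 3. M₂ = 3, y₂ ≡ 3 mod 4. y = 2×4×1 + 0×3×3 ≡ 8 mod 12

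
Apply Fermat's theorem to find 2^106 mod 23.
By Fermat: 2^{22} ≡ 1 mod 23. 106 = 4×22 + 18. So 2^{106} ≡ 2^{18} ≡ 13 mod 23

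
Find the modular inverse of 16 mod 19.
Since 19 is prime, by Fermat 16^(-1) ≡ 16^{17} ≡ 6 mod 19. Verify: 16 × 6 = 96 ≡ 1 mod 19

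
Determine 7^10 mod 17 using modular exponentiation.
By repeated squaring mod 17: 7^{1}≡7, 7^{2}≡15, 7^{4}≡4, 7^{8}≡16. Then 7^{10} = 7^{8+2} ≡ 16 × 15 ≡ 2 mod 17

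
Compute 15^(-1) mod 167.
Since 167 is prime, by Fermat 15^(-1) ≡ 15^{165} ≡ 78 mod 167. Verify: 15 × 78 = 1170 ≡ 1 mod 167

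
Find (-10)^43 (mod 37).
Using Fermat: (-10)^{36} ≡ 1 (mod 37). 43 ≡ 7 (mod 36). So (-10)^{43} ≡ (-10)^{7} ≡ 27 (mod 37)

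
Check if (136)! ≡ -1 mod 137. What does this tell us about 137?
(136)! mod 137 = 136. Since this equals -1 mod 137, Wilson confirms 137 is prime.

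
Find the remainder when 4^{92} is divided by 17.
By Fermat: 4^{16} ≡ 1 mod 17. 92 = 5×16 + 12. So 4^{92} ≡ 4^{12} ≡ 1 mod 17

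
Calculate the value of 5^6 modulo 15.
By repeated squaring (mod 15): 5^{1}≡5, 5^{2}≡10, 5^{4}≡10. Then 5^{6} = 5^{4+2} ≡ 10 × 10 ≡ 10 (mod 15)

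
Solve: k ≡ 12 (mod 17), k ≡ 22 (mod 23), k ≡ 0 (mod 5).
M = 17 × 23 × 5 = 1955. M₁ = 115, y₁ ≡ 4 (mod 17). M₂ = 85, y₂ ≡ 13 (mod 23). M₃ = 391, y₃ ≡ 1 (mod 5). k = 12×115×4 + 22×85×13 + 0×391×1 ≡ 505 (mod 1955)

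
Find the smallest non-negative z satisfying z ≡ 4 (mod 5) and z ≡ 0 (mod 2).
M = 5 × 2 = 10. M₁ = 2, y₁ ≡ 3 (mod 5). M₂ = 5, y₂ ≡ 1 (mod 2). z = 4×2×3 + 0×5×1 ≡ 4 (mod 10)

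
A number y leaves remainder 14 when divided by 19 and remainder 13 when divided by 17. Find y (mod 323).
M = 19 × 17 = 323. M₁ = 17, y₁ ≡ 9 (mod 19). M₂ = 19, y₂ ≡ 9 (mod 17). y = 14×17×9 + 13×19×9 ≡ 166 (mod 323)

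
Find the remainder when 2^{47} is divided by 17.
By Fermat: 2^{16} ≡ 1 (mod 17). 47 = 2×16 + 15. So 2^{47} ≡ 2^{15} ≡ 9 (mod 17)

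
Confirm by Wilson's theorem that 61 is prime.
(60)! mod 61 = 60. Since this equals -1 mod 61, Wilson confirms 61 is prime.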